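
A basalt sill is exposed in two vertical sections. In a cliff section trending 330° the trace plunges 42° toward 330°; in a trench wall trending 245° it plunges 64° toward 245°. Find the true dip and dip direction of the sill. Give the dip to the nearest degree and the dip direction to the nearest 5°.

true dip 65°, dip direction 265°

Represent each trace as a vector plunging at its apparent dip toward its trend (east-north-up frame): v₁ = (-0.372, 0.644, -0.669), v₂ = (-0.397, -0.185, -0.899).
Cross product v₁ × v₂ gives the pole to the plane: n ∝ (-0.702, -0.068, 0.325).
True dip = arccos(n_z / |n|) = arccos(0.4178) = 65.3°.
Dip direction = azimuth of (n_x, n_y) = atan2(-0.702, -0.068) = 264°.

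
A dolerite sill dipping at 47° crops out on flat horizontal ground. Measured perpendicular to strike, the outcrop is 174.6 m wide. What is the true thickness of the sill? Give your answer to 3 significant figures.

True thickness t = w · sin(dip) = 174.6 × sin 47°
t = 174.6 × 0.7314 = 127.694 m

128 m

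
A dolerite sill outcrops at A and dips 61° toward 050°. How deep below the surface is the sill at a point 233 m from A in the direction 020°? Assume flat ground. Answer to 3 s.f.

364 m

The hole lies 30° from the dip direction, so the down-dip offset is 233 × cos 30° = 201.78 m.
Depth = down-dip offset × tan(dip) = 201.78 × tan 61° = 201.78 × 1.8040
Depth = 364.03 m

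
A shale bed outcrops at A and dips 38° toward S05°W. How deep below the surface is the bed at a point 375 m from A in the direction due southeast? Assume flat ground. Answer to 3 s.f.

The hole lies 50° from the dip direction, so the down-dip offset is 375 × cos 50° = 241.05 m.
Depth = down-dip offset × tan(dip) = 241.05 × tan 38° = 241.05 × 0.7813
Depth = 188.33 m

188 m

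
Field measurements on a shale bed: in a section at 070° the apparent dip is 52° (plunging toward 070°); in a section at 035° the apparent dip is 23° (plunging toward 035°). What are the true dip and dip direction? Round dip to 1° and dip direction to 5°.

true dip 59°, dip direction 110°

Represent each trace as a vector plunging at its apparent dip toward its trend (east-north-up frame): v₁ = (0.579, 0.211, -0.788), v₂ = (0.528, 0.754, -0.391).
The plane normal is n = v₁ × v₂ ∝ (0.512, -0.190, 0.325).
Dip δ = arctan(|n_h|/n_z) = arctan(0.546/0.325) = 59.2°.
Dip direction = atan2(0.512, -0.190) = 110° (azimuth of n's horizontal projection).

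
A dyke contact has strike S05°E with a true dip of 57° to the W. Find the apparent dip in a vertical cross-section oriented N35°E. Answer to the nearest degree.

Angle between strike (S05°E) and section (N35°E): β = 40°.
tan(apparent dip) = tan 57° · sin 40° = 0.9898
apparent dip = arctan 0.9898 = 44.71°

45°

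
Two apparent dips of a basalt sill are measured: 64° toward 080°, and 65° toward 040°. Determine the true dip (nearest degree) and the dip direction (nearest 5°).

true dip 66°, dip direction 055°

Represent each trace as a vector plunging at its apparent dip toward its trend (east-north-up frame): v₁ = (0.432, 0.076, -0.899), v₂ = (0.272, 0.324, -0.906).
The plane normal is n = v₁ × v₂ ∝ (0.222, 0.147, 0.119).
tan δ = √(n_x²+n_y²)/n_z = 0.266/0.119, so δ = 65.9°.
The horizontal component of n points toward azimuth atan2(n_x, n_y) = 56°, the dip direction.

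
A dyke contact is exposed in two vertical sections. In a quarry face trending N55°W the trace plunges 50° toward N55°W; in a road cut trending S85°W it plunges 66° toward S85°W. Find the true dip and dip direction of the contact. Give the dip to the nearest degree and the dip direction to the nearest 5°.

true dip 67°, dip direction 245°

Represent each trace as a vector plunging at its apparent dip toward its trend (east-north-up frame): v₁ = (-0.527, 0.369, -0.766), v₂ = (-0.405, -0.035, -0.914).
Cross product v₁ × v₂ gives the pole to the plane: n ∝ (-0.364, -0.171, 0.168).
True dip = arccos(n_z / |n|) = arccos(0.3857) = 67.3°.
Dip direction = azimuth of (n_x, n_y) = atan2(-0.364, -0.171) = 245°.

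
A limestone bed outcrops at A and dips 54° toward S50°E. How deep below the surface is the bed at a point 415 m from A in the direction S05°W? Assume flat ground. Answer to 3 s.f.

The hole lies 55° from the dip direction, so the down-dip offset is 415 × cos 55° = 238.03 m.
Depth = down-dip offset × tan(dip) = 238.03 × tan 54° = 238.03 × 1.3764
Depth = 327.63 m

328 m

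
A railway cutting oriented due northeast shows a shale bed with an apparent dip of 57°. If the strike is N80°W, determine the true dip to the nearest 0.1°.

The section is 55° from the strike.
tan(true dip) = tan 57° / sin 55° = 1.8798
true dip = arctan 1.8798 = 61.99°

62.0°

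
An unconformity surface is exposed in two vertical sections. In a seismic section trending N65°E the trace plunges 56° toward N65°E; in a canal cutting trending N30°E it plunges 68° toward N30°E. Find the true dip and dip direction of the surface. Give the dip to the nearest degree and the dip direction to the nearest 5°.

Each apparent-dip line lies in the plane. As unit vectors (x east, y north, z up), v₁ plunges 56°→N65°E and v₂ plunges 68°→N30°E.
n = v₁ × v₂ = (0.050, 0.315, 0.120) (taken with n_z > 0).
Dip δ = arctan(|n_h|/n_z) = arctan(0.319/0.120) = 69.3°.
Dip direction = atan2(0.050, 0.315) = 9° (azimuth of n's horizontal projection).

true dip 69°, dip direction 010°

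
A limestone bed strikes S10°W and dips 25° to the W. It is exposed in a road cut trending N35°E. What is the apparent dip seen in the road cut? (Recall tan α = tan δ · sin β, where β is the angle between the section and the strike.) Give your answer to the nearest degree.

The strike is S10°W and the section trends N35°E; the acute angle between them is β = 25°.
tan α = tan 25° × sin 25° = 0.4663 × 0.4226 = 0.1971
α = arctan(0.1971) = 11.15°

11°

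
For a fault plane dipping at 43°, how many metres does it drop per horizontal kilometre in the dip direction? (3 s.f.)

drop per km = 1000 × tan 43° = 1000 × 0.9325

933 m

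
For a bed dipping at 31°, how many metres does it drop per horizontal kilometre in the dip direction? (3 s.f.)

drop per km = 1000 × tan 31° = 1000 × 0.6009

601 m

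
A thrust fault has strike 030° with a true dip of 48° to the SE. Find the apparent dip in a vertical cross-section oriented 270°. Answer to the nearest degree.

The section lies 60° from the strike.
tan α = tan 48° × sin 60° = 1.1106 × 0.8660 = 0.9618
α = arctan(0.9618) = 43.89°

44°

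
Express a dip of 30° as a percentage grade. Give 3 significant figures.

57.7%

grade % = 100 × tan 30° = 100 × 0.5774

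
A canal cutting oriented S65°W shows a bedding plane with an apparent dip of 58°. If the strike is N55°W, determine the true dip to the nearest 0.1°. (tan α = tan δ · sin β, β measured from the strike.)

61.6°

The section is 60° from the strike.
tan(true dip) = tan 58° / sin 60° = 1.8479
true dip = arctan 1.8479 = 61.58°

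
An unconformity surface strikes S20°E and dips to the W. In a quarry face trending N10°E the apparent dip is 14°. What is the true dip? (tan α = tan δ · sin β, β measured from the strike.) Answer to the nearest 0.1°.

β = acute angle between strike S20°E and section N10°E = 30°.
tan δ = tan α / sin β = tan 14° / sin 30° = 0.2493 / 0.5000 = 0.4987
δ = arctan(0.4987) = 26.50°

26.5°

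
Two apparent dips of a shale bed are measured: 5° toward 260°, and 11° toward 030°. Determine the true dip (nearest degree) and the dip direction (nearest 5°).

true dip 19°, dip direction 335°

Represent each trace as a vector plunging at its apparent dip toward its trend (east-north-up frame): v₁ = (-0.981, -0.173, -0.087), v₂ = (0.491, 0.850, -0.191).
The plane normal is n = v₁ × v₂ ∝ (-0.107, 0.230, 0.749).
True dip = arccos(n_z / |n|) = arccos(0.9472) = 18.7°.
Dip direction = azimuth of (n_x, n_y) = atan2(-0.107, 0.230) = 335°.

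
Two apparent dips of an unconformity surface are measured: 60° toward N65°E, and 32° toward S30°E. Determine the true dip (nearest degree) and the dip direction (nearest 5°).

Represent each trace as a vector plunging at its apparent dip toward its trend (east-north-up frame): v₁ = (0.453, 0.211, -0.866), v₂ = (0.424, -0.734, -0.530).
Cross product v₁ × v₂ gives the pole to the plane: n ∝ (0.748, 0.127, 0.422).
tan δ = √(n_x²+n_y²)/n_z = 0.759/0.422, so δ = 60.9°.
The horizontal component of n points toward azimuth atan2(n_x, n_y) = 80°, the dip direction.

true dip 61°, dip direction 080°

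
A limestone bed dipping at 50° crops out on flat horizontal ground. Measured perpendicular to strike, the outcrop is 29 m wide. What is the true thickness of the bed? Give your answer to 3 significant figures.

22.2 m

True thickness t = w · sin(dip) = 29 × sin 50°
t = 29 × 0.7660 = 22.215 m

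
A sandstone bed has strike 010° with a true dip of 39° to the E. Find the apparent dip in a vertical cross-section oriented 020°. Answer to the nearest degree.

8°

Angle between strike (010°) and section (020°): β = 10°.
tan(apparent dip) = tan 39° · sin 10° = 0.1406
apparent dip = arctan 0.1406 = 8.00°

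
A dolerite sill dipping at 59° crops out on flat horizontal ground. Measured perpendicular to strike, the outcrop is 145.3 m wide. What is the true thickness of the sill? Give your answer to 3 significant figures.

True thickness t = w · sin(dip) = 145.3 × sin 59°
t = 145.3 × 0.8572 = 124.546 m

125 m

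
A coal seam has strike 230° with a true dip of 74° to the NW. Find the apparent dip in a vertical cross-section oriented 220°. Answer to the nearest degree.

31°

The section lies 10° from the strike.
tan α = tan 74° × sin 10° = 3.4874 × 0.1736 = 0.6056
apparent dip = arctan 0.6056 = 31.20°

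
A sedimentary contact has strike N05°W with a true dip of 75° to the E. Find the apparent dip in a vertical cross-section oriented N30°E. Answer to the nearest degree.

65°

The section lies 35° from the strike.
tan(apparent dip) = tan 75° · sin 35° = 2.1406
α = arctan(2.1406) = 64.96°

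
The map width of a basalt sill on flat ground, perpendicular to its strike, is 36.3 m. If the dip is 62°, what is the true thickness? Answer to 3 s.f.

32.1 m

True thickness t = w · sin(dip) = 36.3 × sin 62°
t = 36.3 × 0.8829 = 32.051 m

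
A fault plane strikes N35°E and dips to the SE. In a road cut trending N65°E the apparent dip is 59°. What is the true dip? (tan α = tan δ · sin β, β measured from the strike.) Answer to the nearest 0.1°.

73.3°

The section is 30° from the strike.
tan(true dip) = tan 59° / sin 30° = 3.3286
true dip = arctan 3.3286 = 73.28°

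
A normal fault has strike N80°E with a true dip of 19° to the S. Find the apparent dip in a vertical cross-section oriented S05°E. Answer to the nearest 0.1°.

18.9°

The section lies 85° from the strike.
tan(apparent dip) = tan 19° · sin 85° = 0.3430
apparent dip = arctan 0.3430 = 18.93°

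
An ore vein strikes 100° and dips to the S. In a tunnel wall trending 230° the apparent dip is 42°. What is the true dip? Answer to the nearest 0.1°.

49.6°

β = acute angle between strike 100° and section 230° = 50°.
tan(true dip) = tan 42° / sin 50° = 1.1754
true dip = arctan 1.1754 = 49.61°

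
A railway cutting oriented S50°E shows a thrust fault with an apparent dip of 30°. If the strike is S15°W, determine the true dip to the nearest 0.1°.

32.5°

The section is 65° from the strike.
tan(true dip) = tan 30° / sin 65° = 0.6370
true dip = arctan 0.6370 = 32.50°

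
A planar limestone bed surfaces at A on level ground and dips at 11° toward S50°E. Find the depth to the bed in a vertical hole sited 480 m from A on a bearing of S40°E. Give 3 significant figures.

91.9 m

The hole lies 10° from the dip direction, so the down-dip offset is 480 × cos 10° = 472.71 m.
Depth = down-dip offset × tan(dip) = 472.71 × tan 11° = 472.71 × 0.1944
Depth = 91.89 m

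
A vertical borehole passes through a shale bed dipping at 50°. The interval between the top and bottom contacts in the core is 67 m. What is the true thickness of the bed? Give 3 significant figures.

43.1 m

True thickness t = h · cos(dip) = 67 × cos 50°
t = 67 × 0.6428 = 43.067 m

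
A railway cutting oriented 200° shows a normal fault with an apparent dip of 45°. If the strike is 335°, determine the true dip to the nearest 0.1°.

The section is 45° from the strike.
tan(true dip) = tan 45° / sin 45° = 1.4142
true dip = arctan 1.4142 = 54.74°

54.7°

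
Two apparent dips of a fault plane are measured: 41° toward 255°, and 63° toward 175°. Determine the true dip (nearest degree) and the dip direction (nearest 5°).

Represent each trace as a vector plunging at its apparent dip toward its trend (east-north-up frame): v₁ = (-0.729, -0.195, -0.656), v₂ = (0.040, -0.452, -0.891).
Cross product v₁ × v₂ gives the pole to the plane: n ∝ (-0.123, -0.675, 0.337).
tan δ = √(n_x²+n_y²)/n_z = 0.687/0.337, so δ = 63.8°.
Dip direction = atan2(-0.123, -0.675) = 190° (azimuth of n's horizontal projection).

true dip 64°, dip direction 190°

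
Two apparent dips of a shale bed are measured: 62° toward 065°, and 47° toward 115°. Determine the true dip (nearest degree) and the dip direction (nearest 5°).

true dip 62°, dip direction 060°

The two traces are lines in the plane: v₁ = (sin 65°·cos 62°, cos 65°·cos 62°, −sin 62°), v₂ = (sin 115°·cos 47°, cos 115°·cos 47°, −sin 47°).
n = v₁ × v₂ = (0.400, 0.235, 0.245) (taken with n_z > 0).
True dip = arccos(n_z / |n|) = arccos(0.4678) = 62.1°.
Dip direction = atan2(0.400, 0.235) = 60° (azimuth of n's horizontal projection).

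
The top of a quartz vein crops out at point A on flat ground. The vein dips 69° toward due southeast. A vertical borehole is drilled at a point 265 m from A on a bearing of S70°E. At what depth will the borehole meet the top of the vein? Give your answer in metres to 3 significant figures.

626 m

The hole lies 25° from the dip direction, so the down-dip offset is 265 × cos 25° = 240.17 m.
Depth = down-dip offset × tan(dip) = 240.17 × tan 69° = 240.17 × 2.6051
Depth = 625.67 m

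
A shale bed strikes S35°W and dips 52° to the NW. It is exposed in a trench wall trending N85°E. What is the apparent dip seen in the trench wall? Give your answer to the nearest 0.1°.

The strike is S35°W and the section trends N85°E; the acute angle between them is β = 50°.
tan α = tan 52° × sin 50° = 1.2799 × 0.7660 = 0.9805
apparent dip = arctan 0.9805 = 44.44°

44.4°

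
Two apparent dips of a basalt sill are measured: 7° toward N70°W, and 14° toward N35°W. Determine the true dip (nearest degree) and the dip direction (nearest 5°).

The two traces are lines in the plane: v₁ = (sin 290°·cos 7°, cos 290°·cos 7°, −sin 7°), v₂ = (sin 325°·cos 14°, cos 325°·cos 14°, −sin 14°).
n = v₁ × v₂ = (-0.015, 0.158, 0.552) (taken with n_z > 0).
Dip δ = arctan(|n_h|/n_z) = arctan(0.158/0.552) = 16.0°.
Dip direction = azimuth of (n_x, n_y) = atan2(-0.015, 0.158) = 355°.

true dip 16°, dip direction 355°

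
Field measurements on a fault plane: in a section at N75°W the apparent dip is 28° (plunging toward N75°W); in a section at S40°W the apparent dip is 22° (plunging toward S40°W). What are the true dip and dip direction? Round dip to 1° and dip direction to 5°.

The two traces are lines in the plane: v₁ = (sin 285°·cos 28°, cos 285°·cos 28°, −sin 28°), v₂ = (sin 220°·cos 22°, cos 220°·cos 22°, −sin 22°).
The plane normal is n = v₁ × v₂ ∝ (-0.419, -0.040, 0.742).
True dip = arccos(n_z / |n|) = arccos(0.8698) = 29.6°.
The horizontal component of n points toward azimuth atan2(n_x, n_y) = 265°, the dip direction.

true dip 30°, dip direction 265°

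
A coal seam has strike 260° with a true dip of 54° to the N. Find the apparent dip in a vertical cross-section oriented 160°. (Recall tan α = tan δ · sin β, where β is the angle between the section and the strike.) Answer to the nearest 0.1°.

The strike is 260° and the section trends 160°; the acute angle between them is β = 80°.
tan α = tan 54° × sin 80° = 1.3764 × 0.9848 = 1.3555
α = arctan(1.3555) = 53.58°

53.6°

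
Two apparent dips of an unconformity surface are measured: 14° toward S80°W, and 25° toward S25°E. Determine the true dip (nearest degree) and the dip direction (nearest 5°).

Each apparent-dip line lies in the plane. As unit vectors (x east, y north, z up), v₁ plunges 14°→S80°W and v₂ plunges 25°→S25°E.
n = v₁ × v₂ = (-0.128, -0.496, 0.849) (taken with n_z > 0).
True dip = arccos(n_z / |n|) = arccos(0.8562) = 31.1°.
Dip direction = atan2(-0.128, -0.496) = 194° (azimuth of n's horizontal projection).

true dip 31°, dip direction 195°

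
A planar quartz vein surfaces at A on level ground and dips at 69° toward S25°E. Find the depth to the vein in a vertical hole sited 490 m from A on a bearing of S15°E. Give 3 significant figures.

The hole lies 10° from the dip direction, so the down-dip offset is 490 × cos 10° = 482.56 m.
Depth = down-dip offset × tan(dip) = 482.56 × tan 69° = 482.56 × 2.6051
Depth = 1257.10 m

1260 m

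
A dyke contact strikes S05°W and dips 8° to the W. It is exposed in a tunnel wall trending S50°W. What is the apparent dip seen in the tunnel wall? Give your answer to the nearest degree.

The strike is S05°W and the section trends S50°W; the acute angle between them is β = 45°.
tan α = tan 8° × sin 45° = 0.1405 × 0.7071 = 0.0994
apparent dip = arctan 0.0994 = 5.68°

6°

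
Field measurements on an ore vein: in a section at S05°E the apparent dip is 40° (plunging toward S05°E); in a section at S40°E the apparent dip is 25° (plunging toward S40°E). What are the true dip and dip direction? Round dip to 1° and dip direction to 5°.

Represent each trace as a vector plunging at its apparent dip toward its trend (east-north-up frame): v₁ = (0.067, -0.763, -0.643), v₂ = (0.583, -0.694, -0.423).
Cross product v₁ × v₂ gives the pole to the plane: n ∝ (-0.124, -0.346, 0.398).
Dip δ = arctan(|n_h|/n_z) = arctan(0.368/0.398) = 42.7°.
The horizontal component of n points toward azimuth atan2(n_x, n_y) = 200°, the dip direction.

true dip 43°, dip direction 200°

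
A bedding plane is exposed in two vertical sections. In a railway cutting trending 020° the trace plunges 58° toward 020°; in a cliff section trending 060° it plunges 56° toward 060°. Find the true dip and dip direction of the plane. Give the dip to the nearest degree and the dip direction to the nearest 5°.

true dip 59°, dip direction 035°

The two traces are lines in the plane: v₁ = (sin 20°·cos 58°, cos 20°·cos 58°, −sin 58°), v₂ = (sin 60°·cos 56°, cos 60°·cos 56°, −sin 56°).
The plane normal is n = v₁ × v₂ ∝ (0.176, 0.260, 0.190).
tan δ = √(n_x²+n_y²)/n_z = 0.314/0.190, so δ = 58.8°.
The horizontal component of n points toward azimuth atan2(n_x, n_y) = 34°, the dip direction.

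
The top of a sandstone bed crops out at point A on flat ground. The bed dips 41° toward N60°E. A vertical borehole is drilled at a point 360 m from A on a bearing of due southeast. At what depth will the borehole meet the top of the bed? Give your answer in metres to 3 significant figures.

The hole lies 75° from the dip direction, so the down-dip offset is 360 × cos 75° = 93.17 m.
Depth = down-dip offset × tan(dip) = 93.17 × tan 41° = 93.17 × 0.8693
Depth = 81.00 m

81.0 m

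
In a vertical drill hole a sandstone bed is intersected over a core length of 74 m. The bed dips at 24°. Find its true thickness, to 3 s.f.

True thickness t = h · cos(dip) = 74 × cos 24°
t = 74 × 0.9135 = 67.602 m

67.6 m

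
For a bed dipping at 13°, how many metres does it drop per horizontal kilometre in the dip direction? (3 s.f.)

231 m

drop per km = 1000 × tan 13° = 1000 × 0.2309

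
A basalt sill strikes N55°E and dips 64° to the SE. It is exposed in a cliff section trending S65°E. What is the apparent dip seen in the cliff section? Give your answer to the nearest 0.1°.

60.6°

Angle between strike (N55°E) and section (S65°E): β = 60°.
tan α = tan 64° × sin 60° = 2.0503 × 0.8660 = 1.7756
apparent dip = arctan 1.7756 = 60.61°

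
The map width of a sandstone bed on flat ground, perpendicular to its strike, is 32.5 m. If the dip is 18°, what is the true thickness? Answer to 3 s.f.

10.0 m

True thickness t = w · sin(dip) = 32.5 × sin 18°
t = 32.5 × 0.3090 = 10.043 m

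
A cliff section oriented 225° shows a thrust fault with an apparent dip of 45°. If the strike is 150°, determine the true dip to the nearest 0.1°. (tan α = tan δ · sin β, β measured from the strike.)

The section is 75° from the strike.
tan(true dip) = tan 45° / sin 75° = 1.0353
δ = arctan(1.0353) = 45.99°

46.0°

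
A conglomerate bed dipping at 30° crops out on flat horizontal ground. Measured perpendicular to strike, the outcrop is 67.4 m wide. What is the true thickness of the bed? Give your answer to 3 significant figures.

True thickness t = w · sin(dip) = 67.4 × sin 30°
t = 67.4 × 0.5000 = 33.700 m

33.7 m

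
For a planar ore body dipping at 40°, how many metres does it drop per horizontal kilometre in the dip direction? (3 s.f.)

839 m

drop per km = 1000 × tan 40° = 1000 × 0.8391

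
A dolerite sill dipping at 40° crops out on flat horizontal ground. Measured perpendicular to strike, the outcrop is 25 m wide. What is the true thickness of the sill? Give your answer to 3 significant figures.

16.1 m

True thickness t = w · sin(dip) = 25 × sin 40°
t = 25 × 0.6428 = 16.070 m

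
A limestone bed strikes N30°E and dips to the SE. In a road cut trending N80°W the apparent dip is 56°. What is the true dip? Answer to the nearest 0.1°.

57.6°

β = acute angle between strike N30°E and section N80°W = 70°.
tan δ = tan α / sin β = tan 56° / sin 70° = 1.4826 / 0.9397 = 1.5777
true dip = arctan 1.5777 = 57.63°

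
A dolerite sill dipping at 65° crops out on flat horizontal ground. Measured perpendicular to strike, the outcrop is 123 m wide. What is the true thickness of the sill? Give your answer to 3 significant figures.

111 m

True thickness t = w · sin(dip) = 123 × sin 65°
t = 123 × 0.9063 = 111.476 m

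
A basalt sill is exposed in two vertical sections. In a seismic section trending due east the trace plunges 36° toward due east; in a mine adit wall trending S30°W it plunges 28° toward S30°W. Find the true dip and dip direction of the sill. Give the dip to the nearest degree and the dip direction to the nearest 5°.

Represent each trace as a vector plunging at its apparent dip toward its trend (east-north-up frame): v₁ = (0.809, 0.000, -0.588), v₂ = (-0.441, -0.765, -0.469).
n = v₁ × v₂ = (0.449, -0.639, 0.619) (taken with n_z > 0).
tan δ = √(n_x²+n_y²)/n_z = 0.781/0.619, so δ = 51.6°.
Dip direction = azimuth of (n_x, n_y) = atan2(0.449, -0.639) = 145°.

true dip 52°, dip direction 145°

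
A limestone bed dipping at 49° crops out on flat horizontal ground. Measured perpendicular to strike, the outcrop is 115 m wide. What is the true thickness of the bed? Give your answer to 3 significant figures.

86.8 m

True thickness t = w · sin(dip) = 115 × sin 49°
t = 115 × 0.7547 = 86.792 m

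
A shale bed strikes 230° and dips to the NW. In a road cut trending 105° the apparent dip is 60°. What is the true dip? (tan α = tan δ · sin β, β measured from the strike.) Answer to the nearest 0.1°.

The section is 55° from the strike.
tan(true dip) = tan 60° / sin 55° = 2.1144
true dip = arctan 2.1144 = 64.69°

64.7°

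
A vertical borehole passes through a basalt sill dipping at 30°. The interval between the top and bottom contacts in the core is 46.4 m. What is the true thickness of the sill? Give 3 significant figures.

True thickness t = h · cos(dip) = 46.4 × cos 30°
t = 46.4 × 0.8660 = 40.184 m

40.2 m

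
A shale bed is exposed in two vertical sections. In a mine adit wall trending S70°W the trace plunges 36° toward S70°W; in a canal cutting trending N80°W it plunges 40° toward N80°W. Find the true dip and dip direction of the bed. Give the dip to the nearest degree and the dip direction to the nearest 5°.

Represent each trace as a vector plunging at its apparent dip toward its trend (east-north-up frame): v₁ = (-0.760, -0.277, -0.588), v₂ = (-0.754, 0.133, -0.643).
The plane normal is n = v₁ × v₂ ∝ (-0.256, 0.045, 0.310).
True dip = arccos(n_z / |n|) = arccos(0.7660) = 40.0°.
The horizontal component of n points toward azimuth atan2(n_x, n_y) = 280°, the dip direction.

true dip 40°, dip direction 280°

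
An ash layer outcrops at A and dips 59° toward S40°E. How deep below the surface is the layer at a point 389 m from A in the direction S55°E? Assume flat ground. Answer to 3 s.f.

The hole lies 15° from the dip direction, so the down-dip offset is 389 × cos 15° = 375.75 m.
Depth = down-dip offset × tan(dip) = 375.75 × tan 59° = 375.75 × 1.6643
Depth = 625.34 m

625 m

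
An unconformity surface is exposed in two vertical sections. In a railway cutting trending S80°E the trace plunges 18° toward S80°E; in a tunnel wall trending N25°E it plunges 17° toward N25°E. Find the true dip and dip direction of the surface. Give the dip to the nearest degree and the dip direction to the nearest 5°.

Represent each trace as a vector plunging at its apparent dip toward its trend (east-north-up frame): v₁ = (0.937, -0.165, -0.309), v₂ = (0.404, 0.867, -0.292).
Cross product v₁ × v₂ gives the pole to the plane: n ∝ (0.316, 0.149, 0.879).
tan δ = √(n_x²+n_y²)/n_z = 0.349/0.879, so δ = 21.7°.
The horizontal component of n points toward azimuth atan2(n_x, n_y) = 65°, the dip direction.

true dip 22°, dip direction 065°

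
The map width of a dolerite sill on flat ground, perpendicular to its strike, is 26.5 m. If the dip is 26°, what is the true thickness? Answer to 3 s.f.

True thickness t = w · sin(dip) = 26.5 × sin 26°
t = 26.5 × 0.4384 = 11.617 m

11.6 m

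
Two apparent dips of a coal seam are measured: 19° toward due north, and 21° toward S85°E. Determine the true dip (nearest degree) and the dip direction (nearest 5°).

The two traces are lines in the plane: v₁ = (sin 0°·cos 19°, cos 0°·cos 19°, −sin 19°), v₂ = (sin 95°·cos 21°, cos 95°·cos 21°, −sin 21°).
Cross product v₁ × v₂ gives the pole to the plane: n ∝ (0.365, 0.303, 0.879).
True dip = arccos(n_z / |n|) = arccos(0.8801) = 28.4°.
Dip direction = azimuth of (n_x, n_y) = atan2(0.365, 0.303) = 50°.

true dip 28°, dip direction 050°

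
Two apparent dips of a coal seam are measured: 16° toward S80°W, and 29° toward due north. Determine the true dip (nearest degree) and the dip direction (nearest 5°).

Each apparent-dip line lies in the plane. As unit vectors (x east, y north, z up), v₁ plunges 16°→S80°W and v₂ plunges 29°→due north.
n = v₁ × v₂ = (-0.322, 0.459, 0.828) (taken with n_z > 0).
tan δ = √(n_x²+n_y²)/n_z = 0.561/0.828, so δ = 34.1°.
Dip direction = azimuth of (n_x, n_y) = atan2(-0.322, 0.459) = 325°.

true dip 34°, dip direction 325°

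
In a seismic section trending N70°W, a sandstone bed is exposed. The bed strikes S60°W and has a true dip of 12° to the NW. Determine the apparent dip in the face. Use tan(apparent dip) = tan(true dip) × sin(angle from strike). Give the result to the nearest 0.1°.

9.2°

The strike is S60°W and the section trends N70°W; the acute angle between them is β = 50°.
tan α = tan 12° × sin 50° = 0.2126 × 0.7660 = 0.1628
α = arctan(0.1628) = 9.25°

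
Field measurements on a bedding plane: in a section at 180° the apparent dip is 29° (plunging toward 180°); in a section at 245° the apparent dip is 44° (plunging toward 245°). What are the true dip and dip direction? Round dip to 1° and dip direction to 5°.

true dip 44°, dip direction 235°

Each apparent-dip line lies in the plane. As unit vectors (x east, y north, z up), v₁ plunges 29°→180° and v₂ plunges 44°→245°.
Cross product v₁ × v₂ gives the pole to the plane: n ∝ (-0.460, -0.316, 0.570).
Dip δ = arctan(|n_h|/n_z) = arctan(0.558/0.570) = 44.4°.
Dip direction = azimuth of (n_x, n_y) = atan2(-0.460, -0.316) = 236°.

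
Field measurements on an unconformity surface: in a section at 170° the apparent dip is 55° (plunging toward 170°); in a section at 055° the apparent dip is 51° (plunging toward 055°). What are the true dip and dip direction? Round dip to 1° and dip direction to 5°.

Represent each trace as a vector plunging at its apparent dip toward its trend (east-north-up frame): v₁ = (0.100, -0.565, -0.819), v₂ = (0.516, 0.361, -0.777).
n = v₁ × v₂ = (0.735, -0.345, 0.327) (taken with n_z > 0).
True dip = arccos(n_z / |n|) = arccos(0.3739) = 68.0°.
Dip direction = atan2(0.735, -0.345) = 115° (azimuth of n's horizontal projection).

true dip 68°, dip direction 115°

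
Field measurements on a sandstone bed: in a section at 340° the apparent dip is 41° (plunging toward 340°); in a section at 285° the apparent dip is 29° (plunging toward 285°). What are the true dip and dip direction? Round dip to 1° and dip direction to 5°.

The two traces are lines in the plane: v₁ = (sin 340°·cos 41°, cos 340°·cos 41°, −sin 41°), v₂ = (sin 285°·cos 29°, cos 285°·cos 29°, −sin 29°).
The plane normal is n = v₁ × v₂ ∝ (-0.195, 0.429, 0.541).
Dip δ = arctan(|n_h|/n_z) = arctan(0.471/0.541) = 41.1°.
Dip direction = azimuth of (n_x, n_y) = atan2(-0.195, 0.429) = 336°.

true dip 41°, dip direction 335°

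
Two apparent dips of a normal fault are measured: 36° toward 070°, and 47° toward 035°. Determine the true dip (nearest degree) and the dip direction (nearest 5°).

The two traces are lines in the plane: v₁ = (sin 70°·cos 36°, cos 70°·cos 36°, −sin 36°), v₂ = (sin 35°·cos 47°, cos 35°·cos 47°, −sin 47°).
The plane normal is n = v₁ × v₂ ∝ (0.126, 0.326, 0.316).
Dip δ = arctan(|n_h|/n_z) = arctan(0.350/0.316) = 47.8°.
Dip direction = azimuth of (n_x, n_y) = atan2(0.126, 0.326) = 21°.

true dip 48°, dip direction 020°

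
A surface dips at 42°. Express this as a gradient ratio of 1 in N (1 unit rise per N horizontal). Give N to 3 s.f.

1 in 1.11

1 : N means tan θ = 1/N, so N = 1/tan 42° = 1/0.9004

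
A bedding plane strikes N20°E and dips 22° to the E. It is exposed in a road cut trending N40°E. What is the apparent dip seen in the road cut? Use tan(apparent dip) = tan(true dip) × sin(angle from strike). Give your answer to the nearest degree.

The strike is N20°E and the section trends N40°E; the acute angle between them is β = 20°.
tan(apparent dip) = tan 22° · sin 20° = 0.1382
α = arctan(0.1382) = 7.87°

8°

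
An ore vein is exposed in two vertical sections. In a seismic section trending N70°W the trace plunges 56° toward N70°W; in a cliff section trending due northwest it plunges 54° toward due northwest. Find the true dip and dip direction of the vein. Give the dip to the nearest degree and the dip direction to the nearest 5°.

true dip 56°, dip direction 295°

The two traces are lines in the plane: v₁ = (sin 290°·cos 56°, cos 290°·cos 56°, −sin 56°), v₂ = (sin 315°·cos 54°, cos 315°·cos 54°, −sin 54°).
Cross product v₁ × v₂ gives the pole to the plane: n ∝ (-0.190, 0.081, 0.139).
True dip = arccos(n_z / |n|) = arccos(0.5587) = 56.0°.
Dip direction = atan2(-0.190, 0.081) = 293° (azimuth of n's horizontal projection).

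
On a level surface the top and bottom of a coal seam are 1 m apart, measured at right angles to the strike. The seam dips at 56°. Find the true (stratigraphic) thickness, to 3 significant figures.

0.829 m

True thickness t = w · sin(dip) = 1 × sin 56°
t = 1 × 0.8290 = 0.829 m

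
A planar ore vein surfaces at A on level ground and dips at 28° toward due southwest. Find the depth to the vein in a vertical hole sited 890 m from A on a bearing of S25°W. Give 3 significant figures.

445 m

The hole lies 20° from the dip direction, so the down-dip offset is 890 × cos 20° = 836.33 m.
Depth = down-dip offset × tan(dip) = 836.33 × tan 28° = 836.33 × 0.5317
Depth = 444.68 m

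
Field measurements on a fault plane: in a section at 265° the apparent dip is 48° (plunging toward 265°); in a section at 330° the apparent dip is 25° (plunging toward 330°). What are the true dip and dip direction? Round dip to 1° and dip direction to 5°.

true dip 48°, dip direction 265°

The two traces are lines in the plane: v₁ = (sin 265°·cos 48°, cos 265°·cos 48°, −sin 48°), v₂ = (sin 330°·cos 25°, cos 330°·cos 25°, −sin 25°).
Cross product v₁ × v₂ gives the pole to the plane: n ∝ (-0.608, -0.055, 0.550).
tan δ = √(n_x²+n_y²)/n_z = 0.610/0.550, so δ = 48.0°.
Dip direction = atan2(-0.608, -0.055) = 265° (azimuth of n's horizontal projection).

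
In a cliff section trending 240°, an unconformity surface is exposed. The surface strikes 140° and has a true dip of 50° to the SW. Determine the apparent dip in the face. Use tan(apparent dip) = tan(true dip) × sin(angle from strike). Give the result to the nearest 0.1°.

The strike is 140° and the section trends 240°; the acute angle between them is β = 80°.
tan(apparent dip) = tan 50° · sin 80° = 1.1736
α = arctan(1.1736) = 49.57°

49.6°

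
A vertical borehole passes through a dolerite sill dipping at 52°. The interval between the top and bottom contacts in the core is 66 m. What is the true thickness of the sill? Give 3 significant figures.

40.6 m

True thickness t = h · cos(dip) = 66 × cos 52°
t = 66 × 0.6157 = 40.634 m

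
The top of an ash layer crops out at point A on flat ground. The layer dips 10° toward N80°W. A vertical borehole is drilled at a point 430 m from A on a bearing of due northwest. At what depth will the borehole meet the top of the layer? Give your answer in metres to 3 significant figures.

The hole lies 35° from the dip direction, so the down-dip offset is 430 × cos 35° = 352.24 m.
Depth = down-dip offset × tan(dip) = 352.24 × tan 10° = 352.24 × 0.1763
Depth = 62.11 m

62.1 m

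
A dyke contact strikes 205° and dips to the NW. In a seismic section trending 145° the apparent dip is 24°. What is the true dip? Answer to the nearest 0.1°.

27.2°

The section is 60° from the strike.
tan(true dip) = tan 24° / sin 60° = 0.5141
true dip = arctan 0.5141 = 27.21°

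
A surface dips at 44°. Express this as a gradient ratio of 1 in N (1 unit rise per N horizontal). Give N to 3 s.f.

1 in 1.04

1 : N means tan θ = 1/N, so N = 1/tan 44° = 1/0.9657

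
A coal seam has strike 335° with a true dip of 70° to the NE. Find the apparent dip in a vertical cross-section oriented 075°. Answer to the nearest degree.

70°

The section lies 80° from the strike.
tan α = tan 70° × sin 80° = 2.7475 × 0.9848 = 2.7057
α = arctan(2.7057) = 69.72°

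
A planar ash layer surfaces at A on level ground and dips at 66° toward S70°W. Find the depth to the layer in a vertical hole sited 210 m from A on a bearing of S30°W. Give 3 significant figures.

The hole lies 40° from the dip direction, so the down-dip offset is 210 × cos 40° = 160.87 m.
Depth = down-dip offset × tan(dip) = 160.87 × tan 66° = 160.87 × 2.2460
Depth = 361.32 m

361 m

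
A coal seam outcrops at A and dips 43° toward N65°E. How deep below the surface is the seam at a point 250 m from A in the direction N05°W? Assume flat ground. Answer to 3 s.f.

79.7 m

The hole lies 70° from the dip direction, so the down-dip offset is 250 × cos 70° = 85.51 m.
Depth = down-dip offset × tan(dip) = 85.51 × tan 43° = 85.51 × 0.9325
Depth = 79.73 m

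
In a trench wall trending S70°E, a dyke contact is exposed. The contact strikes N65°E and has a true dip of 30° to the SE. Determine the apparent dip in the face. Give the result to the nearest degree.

22°

The strike is N65°E and the section trends S70°E; the acute angle between them is β = 45°.
tan(apparent dip) = tan 30° · sin 45° = 0.4082
apparent dip = arctan 0.4082 = 22.21°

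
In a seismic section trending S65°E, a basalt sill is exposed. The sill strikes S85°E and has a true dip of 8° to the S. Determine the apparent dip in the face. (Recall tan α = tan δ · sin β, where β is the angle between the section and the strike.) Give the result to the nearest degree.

3°

Angle between strike (S85°E) and section (S65°E): β = 20°.
tan(apparent dip) = tan 8° · sin 20° = 0.0481
α = arctan(0.0481) = 2.75°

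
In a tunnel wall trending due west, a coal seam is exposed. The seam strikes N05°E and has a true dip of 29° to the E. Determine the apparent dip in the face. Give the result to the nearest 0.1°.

The strike is N05°E and the section trends due west; the acute angle between them is β = 85°.
tan α = tan 29° × sin 85° = 0.5543 × 0.9962 = 0.5522
α = arctan(0.5522) = 28.91°

28.9°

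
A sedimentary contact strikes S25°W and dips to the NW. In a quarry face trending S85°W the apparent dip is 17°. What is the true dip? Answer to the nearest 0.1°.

19.4°

β = acute angle between strike S25°W and section S85°W = 60°.
tan(true dip) = tan 17° / sin 60° = 0.3530
true dip = arctan 0.3530 = 19.44°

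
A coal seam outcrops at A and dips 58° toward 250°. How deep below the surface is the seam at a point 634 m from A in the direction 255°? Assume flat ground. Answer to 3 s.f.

1010 m

The hole lies 5° from the dip direction, so the down-dip offset is 634 × cos 5° = 631.59 m.
Depth = down-dip offset × tan(dip) = 631.59 × tan 58° = 631.59 × 1.6003
Depth = 1010.75 m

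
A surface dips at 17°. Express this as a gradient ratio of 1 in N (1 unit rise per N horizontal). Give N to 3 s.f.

1 : N means tan θ = 1/N, so N = 1/tan 17° = 1/0.3057

1 in 3.27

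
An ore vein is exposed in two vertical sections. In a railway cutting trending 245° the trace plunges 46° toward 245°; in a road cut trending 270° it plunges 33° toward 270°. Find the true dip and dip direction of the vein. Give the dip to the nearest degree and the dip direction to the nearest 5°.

Each apparent-dip line lies in the plane. As unit vectors (x east, y north, z up), v₁ plunges 46°→245° and v₂ plunges 33°→270°.
n = v₁ × v₂ = (-0.160, -0.260, 0.246) (taken with n_z > 0).
tan δ = √(n_x²+n_y²)/n_z = 0.306/0.246, so δ = 51.1°.
The horizontal component of n points toward azimuth atan2(n_x, n_y) = 212°, the dip direction.

true dip 51°, dip direction 210°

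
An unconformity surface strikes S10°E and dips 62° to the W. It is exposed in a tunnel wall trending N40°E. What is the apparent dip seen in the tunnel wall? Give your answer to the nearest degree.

Angle between strike (S10°E) and section (N40°E): β = 50°.
tan α = tan 62° × sin 50° = 1.8807 × 0.7660 = 1.4407
α = arctan(1.4407) = 55.24°

55°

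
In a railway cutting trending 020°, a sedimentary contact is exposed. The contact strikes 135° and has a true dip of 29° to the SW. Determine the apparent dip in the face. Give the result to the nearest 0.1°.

26.7°

Angle between strike (135°) and section (020°): β = 65°.
tan(apparent dip) = tan 29° · sin 65° = 0.5024
apparent dip = arctan 0.5024 = 26.67°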